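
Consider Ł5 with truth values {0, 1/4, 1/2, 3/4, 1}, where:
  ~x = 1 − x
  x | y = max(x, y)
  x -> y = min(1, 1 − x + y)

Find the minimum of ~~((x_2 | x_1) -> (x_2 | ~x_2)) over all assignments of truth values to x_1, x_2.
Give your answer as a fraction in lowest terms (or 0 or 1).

Take x_1 = 1, x_2 = 1/2:
x_2 | x_1 = 1/2 | 1 = 1
~x_2 = ~1/2 = 1/2
x_2 | ~x_2 = 1/2 | 1/2 = 1/2
(x_2 | x_1) -> (x_2 | ~x_2) = 1 -> 1/2 = 1/2
~((x_2 | x_1) -> (x_2 | ~x_2)) = ~1/2 = 1/2
~~((x_2 | x_1) -> (x_2 | ~x_2)) = ~1/2 = 1/2
No assignment yields a value below 1/2, so this is the minimum.

1/2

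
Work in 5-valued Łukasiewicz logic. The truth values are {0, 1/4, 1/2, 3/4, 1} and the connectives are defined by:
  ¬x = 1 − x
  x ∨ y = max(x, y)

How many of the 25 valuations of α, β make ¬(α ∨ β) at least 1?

value 1: 1 assignment (counts)
value 3/4: 3 assignments
value 1/2: 5 assignments
value 1/4: 7 assignments
value 0: 9 assignments
So 1 of the 25 assignments meets the threshold.

1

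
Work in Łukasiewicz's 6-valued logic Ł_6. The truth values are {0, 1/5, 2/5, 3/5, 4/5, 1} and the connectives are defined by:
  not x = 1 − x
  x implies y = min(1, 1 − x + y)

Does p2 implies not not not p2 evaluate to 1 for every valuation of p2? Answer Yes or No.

No

Counterexample: take p2 = 3/5.
not p2 = not 3/5 = 2/5
not not p2 = not 2/5 = 3/5
not not not p2 = not 3/5 = 2/5
p2 implies not not not p2 = 3/5 implies 2/5 = 4/5
This gives 4/5 ≠ 1.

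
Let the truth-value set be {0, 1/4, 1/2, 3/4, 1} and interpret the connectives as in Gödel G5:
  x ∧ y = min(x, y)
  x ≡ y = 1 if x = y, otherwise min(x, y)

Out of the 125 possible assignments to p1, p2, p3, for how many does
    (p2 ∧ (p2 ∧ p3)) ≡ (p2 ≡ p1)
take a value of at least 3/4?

value 1: 51 assignments (counts)
value 3/4: 4 assignments (counts)
value 1/2: 11 assignments
value 1/4: 22 assignments
value 0: 37 assignments
So 55 of the 125 assignments meet the threshold.

55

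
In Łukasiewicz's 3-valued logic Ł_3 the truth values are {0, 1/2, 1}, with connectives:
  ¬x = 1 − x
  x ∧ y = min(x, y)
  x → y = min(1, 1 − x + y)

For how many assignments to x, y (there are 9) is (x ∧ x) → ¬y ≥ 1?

6

x = 0, y = 0 ↦ 1  ≥
x = 0, y = 1/2 ↦ 1  ≥
x = 0, y = 1 ↦ 1  ≥
x = 1/2, y = 0 ↦ 1  ≥
x = 1/2, y = 1/2 ↦ 1  ≥
x = 1/2, y = 1 ↦ 1/2  <
x = 1, y = 0 ↦ 1  ≥
x = 1, y = 1/2 ↦ 1/2  <
x = 1, y = 1 ↦ 0  <
So 6 of the 9 assignments meet the threshold.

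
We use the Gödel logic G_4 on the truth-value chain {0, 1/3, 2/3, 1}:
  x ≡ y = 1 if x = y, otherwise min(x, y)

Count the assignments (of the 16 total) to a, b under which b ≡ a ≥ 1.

4

a = 0, b = 0 ↦ 1  ≥
a = 0, b = 1/3 ↦ 0  <
a = 0, b = 2/3 ↦ 0  <
a = 0, b = 1 ↦ 0  <
a = 1/3, b = 0 ↦ 0  <
a = 1/3, b = 1/3 ↦ 1  ≥
a = 1/3, b = 2/3 ↦ 1/3  <
a = 1/3, b = 1 ↦ 1/3  <
a = 2/3, b = 0 ↦ 0  <
a = 2/3, b = 1/3 ↦ 1/3  <
a = 2/3, b = 2/3 ↦ 1  ≥
a = 2/3, b = 1 ↦ 2/3  <
a = 1, b = 0 ↦ 0  <
a = 1, b = 1/3 ↦ 1/3  <
a = 1, b = 2/3 ↦ 2/3  <
a = 1, b = 1 ↦ 1  ≥
So 4 of the 16 assignments meet the threshold.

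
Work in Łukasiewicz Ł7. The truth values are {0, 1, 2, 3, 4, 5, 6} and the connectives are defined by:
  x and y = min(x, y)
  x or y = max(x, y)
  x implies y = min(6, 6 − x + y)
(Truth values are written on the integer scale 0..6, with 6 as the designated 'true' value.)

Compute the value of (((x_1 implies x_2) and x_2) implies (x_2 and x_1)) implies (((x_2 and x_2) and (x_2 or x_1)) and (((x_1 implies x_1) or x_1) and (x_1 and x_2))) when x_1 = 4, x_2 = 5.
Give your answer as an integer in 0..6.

x_1 implies x_2 = 4 implies 5 = 6
(x_1 implies x_2) and x_2 = 6 and 5 = 5
x_2 and x_1 = 5 and 4 = 4
((x_1 implies x_2) and x_2) implies (x_2 and x_1) = 5 implies 4 = 5
x_2 and x_2 = 5 and 5 = 5
x_2 or x_1 = 5 or 4 = 5
(x_2 and x_2) and (x_2 or x_1) = 5 and 5 = 5
x_1 implies x_1 = 4 implies 4 = 6
(x_1 implies x_1) or x_1 = 6 or 4 = 6
x_1 and x_2 = 4 and 5 = 4
((x_1 implies x_1) or x_1) and (x_1 and x_2) = 6 and 4 = 4
((x_2 and x_2) and (x_2 or x_1)) and (((x_1 implies x_1) or x_1) and (x_1 and x_2)) = 5 and 4 = 4
(((x_1 implies x_2) and x_2) implies (x_2 and x_1)) implies (((x_2 and x_2) and (x_2 or x_1)) and (((x_1 implies x_1) or x_1) and (x_1 and x_2))) = 5 implies 4 = 5

5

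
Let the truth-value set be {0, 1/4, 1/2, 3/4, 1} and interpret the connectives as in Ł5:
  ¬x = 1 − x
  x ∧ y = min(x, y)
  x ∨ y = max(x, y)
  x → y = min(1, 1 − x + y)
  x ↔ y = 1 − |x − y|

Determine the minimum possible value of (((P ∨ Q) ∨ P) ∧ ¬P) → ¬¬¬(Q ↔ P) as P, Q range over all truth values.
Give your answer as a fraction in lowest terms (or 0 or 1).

1/2

Take P = 1/2, Q = 1/2:
P ∨ Q = 1/2 ∨ 1/2 = 1/2
(P ∨ Q) ∨ P = 1/2 ∨ 1/2 = 1/2
¬P = ¬1/2 = 1/2
((P ∨ Q) ∨ P) ∧ ¬P = 1/2 ∧ 1/2 = 1/2
Q ↔ P = 1/2 ↔ 1/2 = 1
¬(Q ↔ P) = ¬1 = 0
¬¬(Q ↔ P) = ¬0 = 1
¬¬¬(Q ↔ P) = ¬1 = 0
(((P ∨ Q) ∨ P) ∧ ¬P) → ¬¬¬(Q ↔ P) = 1/2 → 0 = 1/2
No assignment yields a value below 1/2, so this is the minimum.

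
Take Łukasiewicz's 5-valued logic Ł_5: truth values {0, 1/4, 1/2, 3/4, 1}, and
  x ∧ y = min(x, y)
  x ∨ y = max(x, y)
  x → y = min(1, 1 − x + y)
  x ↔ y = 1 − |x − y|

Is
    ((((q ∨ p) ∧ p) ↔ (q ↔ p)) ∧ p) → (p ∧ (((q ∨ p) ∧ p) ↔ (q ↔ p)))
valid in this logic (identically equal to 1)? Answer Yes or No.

At p = 3/4, q = 1/2, for instance:
q ∨ p = 1/2 ∨ 3/4 = 3/4
(q ∨ p) ∧ p = 3/4 ∧ 3/4 = 3/4
q ↔ p = 1/2 ↔ 3/4 = 3/4
((q ∨ p) ∧ p) ↔ (q ↔ p) = 3/4 ↔ 3/4 = 1
(((q ∨ p) ∧ p) ↔ (q ↔ p)) ∧ p = 1 ∧ 3/4 = 3/4
p ∧ (((q ∨ p) ∧ p) ↔ (q ↔ p)) = 3/4 ∧ 1 = 3/4
((((q ∨ p) ∧ p) ↔ (q ↔ p)) ∧ p) → (p ∧ (((q ∨ p) ∧ p) ↔ (q ↔ p))) = 3/4 → 3/4 = 1
and checking the remaining 24 assignments likewise gives ≥ 1 in every case.

Yes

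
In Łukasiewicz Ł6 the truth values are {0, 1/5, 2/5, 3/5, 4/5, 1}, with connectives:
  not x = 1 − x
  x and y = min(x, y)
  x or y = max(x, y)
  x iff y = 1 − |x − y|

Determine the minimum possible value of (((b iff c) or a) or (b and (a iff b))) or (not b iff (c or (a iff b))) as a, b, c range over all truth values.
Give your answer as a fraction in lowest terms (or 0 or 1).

Take a = 0, b = 2/5, c = 1:
b iff c = 2/5 iff 1 = 2/5
(b iff c) or a = 2/5 or 0 = 2/5
a iff b = 0 iff 2/5 = 3/5
b and (a iff b) = 2/5 and 3/5 = 2/5
((b iff c) or a) or (b and (a iff b)) = 2/5 or 2/5 = 2/5
not b = not 2/5 = 3/5
a iff b = 0 iff 2/5 = 3/5
c or (a iff b) = 1 or 3/5 = 1
not b iff (c or (a iff b)) = 3/5 iff 1 = 3/5
(((b iff c) or a) or (b and (a iff b))) or (not b iff (c or (a iff b))) = 2/5 or 3/5 = 3/5
No assignment yields a value below 3/5, so this is the minimum.

3/5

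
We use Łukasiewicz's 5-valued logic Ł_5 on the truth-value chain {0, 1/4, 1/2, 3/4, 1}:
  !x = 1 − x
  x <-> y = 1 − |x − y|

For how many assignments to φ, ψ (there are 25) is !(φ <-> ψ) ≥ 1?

2

value 1: 2 assignments (counts)
value 3/4: 4 assignments
value 1/2: 6 assignments
value 1/4: 8 assignments
value 0: 5 assignments
So 2 of the 25 assignments meet the threshold.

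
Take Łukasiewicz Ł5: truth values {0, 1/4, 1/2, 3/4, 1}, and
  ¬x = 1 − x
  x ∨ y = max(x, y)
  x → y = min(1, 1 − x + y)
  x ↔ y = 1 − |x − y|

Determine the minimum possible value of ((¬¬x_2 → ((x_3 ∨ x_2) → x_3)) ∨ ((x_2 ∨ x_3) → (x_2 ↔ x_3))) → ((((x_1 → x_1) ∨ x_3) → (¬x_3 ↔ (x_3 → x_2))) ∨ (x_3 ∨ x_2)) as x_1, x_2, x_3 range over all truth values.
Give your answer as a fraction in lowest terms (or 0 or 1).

Take x_1 = 0, x_2 = 1/2, x_3 = 1/2:
¬x_2 = ¬1/2 = 1/2
¬¬x_2 = ¬1/2 = 1/2
x_3 ∨ x_2 = 1/2 ∨ 1/2 = 1/2
(x_3 ∨ x_2) → x_3 = 1/2 → 1/2 = 1
¬¬x_2 → ((x_3 ∨ x_2) → x_3) = 1/2 → 1 = 1
x_2 ∨ x_3 = 1/2 ∨ 1/2 = 1/2
x_2 ↔ x_3 = 1/2 ↔ 1/2 = 1
(x_2 ∨ x_3) → (x_2 ↔ x_3) = 1/2 → 1 = 1
(¬¬x_2 → ((x_3 ∨ x_2) → x_3)) ∨ ((x_2 ∨ x_3) → (x_2 ↔ x_3)) = 1 ∨ 1 = 1
x_1 → x_1 = 0 → 0 = 1
(x_1 → x_1) ∨ x_3 = 1 ∨ 1/2 = 1
¬x_3 = ¬1/2 = 1/2
x_3 → x_2 = 1/2 → 1/2 = 1
¬x_3 ↔ (x_3 → x_2) = 1/2 ↔ 1 = 1/2
((x_1 → x_1) ∨ x_3) → (¬x_3 ↔ (x_3 → x_2)) = 1 → 1/2 = 1/2
x_3 ∨ x_2 = 1/2 ∨ 1/2 = 1/2
(((x_1 → x_1) ∨ x_3) → (¬x_3 ↔ (x_3 → x_2))) ∨ (x_3 ∨ x_2) = 1/2 ∨ 1/2 = 1/2
((¬¬x_2 → ((x_3 ∨ x_2) → x_3)) ∨ ((x_2 ∨ x_3) → (x_2 ↔ x_3))) → ((((x_1 → x_1) ∨ x_3) → (¬x_3 ↔ (x_3 → x_2))) ∨ (x_3 ∨ x_2)) = 1 → 1/2 = 1/2
No assignment yields a value below 1/2, so this is the minimum.

1/2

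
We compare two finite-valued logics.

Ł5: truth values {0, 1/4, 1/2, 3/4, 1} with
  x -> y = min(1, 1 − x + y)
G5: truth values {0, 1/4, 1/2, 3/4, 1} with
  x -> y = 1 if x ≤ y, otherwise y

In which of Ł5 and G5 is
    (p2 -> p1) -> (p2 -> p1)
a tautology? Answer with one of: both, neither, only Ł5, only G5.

both

In Ł5: every assignment gives 1 — tautology.
In G5: every assignment gives 1 — tautology.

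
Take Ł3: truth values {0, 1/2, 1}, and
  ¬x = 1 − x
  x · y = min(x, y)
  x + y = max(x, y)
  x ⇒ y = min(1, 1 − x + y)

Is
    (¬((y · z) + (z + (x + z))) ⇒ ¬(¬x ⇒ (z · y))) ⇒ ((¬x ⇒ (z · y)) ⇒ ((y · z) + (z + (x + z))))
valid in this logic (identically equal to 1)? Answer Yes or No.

Yes

At x = 1, y = 1, z = 1/2, for instance:
y · z = 1 · 1/2 = 1/2
x + z = 1 + 1/2 = 1
z + (x + z) = 1/2 + 1 = 1
(y · z) + (z + (x + z)) = 1/2 + 1 = 1
¬((y · z) + (z + (x + z))) = ¬1 = 0
¬x = ¬1 = 0
z · y = 1/2 · 1 = 1/2
¬x ⇒ (z · y) = 0 ⇒ 1/2 = 1
¬(¬x ⇒ (z · y)) = ¬1 = 0
¬((y · z) + (z + (x + z))) ⇒ ¬(¬x ⇒ (z · y)) = 0 ⇒ 0 = 1
(¬x ⇒ (z · y)) ⇒ ((y · z) + (z + (x + z))) = 1 ⇒ 1 = 1
(¬((y · z) + (z + (x + z))) ⇒ ¬(¬x ⇒ (z · y))) ⇒ ((¬x ⇒ (z · y)) ⇒ ((y · z) + (z + (x + z)))) = 1 ⇒ 1 = 1
and checking the remaining 26 assignments likewise gives ≥ 1 in every case.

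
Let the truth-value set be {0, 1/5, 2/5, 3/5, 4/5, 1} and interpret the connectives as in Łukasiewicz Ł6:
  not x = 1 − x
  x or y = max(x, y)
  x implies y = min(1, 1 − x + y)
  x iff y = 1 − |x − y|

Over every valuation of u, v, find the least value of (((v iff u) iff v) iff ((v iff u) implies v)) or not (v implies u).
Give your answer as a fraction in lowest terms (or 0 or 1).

3/5

Take u = 1/5, v = 4/5:
v iff u = 4/5 iff 1/5 = 2/5
(v iff u) iff v = 2/5 iff 4/5 = 3/5
v iff u = 4/5 iff 1/5 = 2/5
(v iff u) implies v = 2/5 implies 4/5 = 1
((v iff u) iff v) iff ((v iff u) implies v) = 3/5 iff 1 = 3/5
v implies u = 4/5 implies 1/5 = 2/5
not (v implies u) = not 2/5 = 3/5
(((v iff u) iff v) iff ((v iff u) implies v)) or not (v implies u) = 3/5 or 3/5 = 3/5
No assignment yields a value below 3/5, so this is the minimum.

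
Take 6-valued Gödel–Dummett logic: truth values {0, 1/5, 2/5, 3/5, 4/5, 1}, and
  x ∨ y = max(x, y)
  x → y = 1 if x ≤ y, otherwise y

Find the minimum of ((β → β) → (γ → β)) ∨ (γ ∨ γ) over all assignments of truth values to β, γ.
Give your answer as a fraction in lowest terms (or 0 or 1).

1/5

Take β = 0, γ = 1/5:
β → β = 0 → 0 = 1
γ → β = 1/5 → 0 = 0
(β → β) → (γ → β) = 1 → 0 = 0
γ ∨ γ = 1/5 ∨ 1/5 = 1/5
((β → β) → (γ → β)) ∨ (γ ∨ γ) = 0 ∨ 1/5 = 1/5
No assignment yields a value below 1/5, so this is the minimum.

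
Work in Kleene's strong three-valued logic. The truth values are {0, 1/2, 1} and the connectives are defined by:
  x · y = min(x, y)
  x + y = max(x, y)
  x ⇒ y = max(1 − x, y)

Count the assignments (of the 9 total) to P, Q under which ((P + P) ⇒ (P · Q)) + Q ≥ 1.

5

P = 0, Q = 0 ↦ 1  ≥
P = 0, Q = 1/2 ↦ 1  ≥
P = 0, Q = 1 ↦ 1  ≥
P = 1/2, Q = 0 ↦ 1/2  <
P = 1/2, Q = 1/2 ↦ 1/2  <
P = 1/2, Q = 1 ↦ 1  ≥
P = 1, Q = 0 ↦ 0  <
P = 1, Q = 1/2 ↦ 1/2  <
P = 1, Q = 1 ↦ 1  ≥
So 5 of the 9 assignments meet the threshold.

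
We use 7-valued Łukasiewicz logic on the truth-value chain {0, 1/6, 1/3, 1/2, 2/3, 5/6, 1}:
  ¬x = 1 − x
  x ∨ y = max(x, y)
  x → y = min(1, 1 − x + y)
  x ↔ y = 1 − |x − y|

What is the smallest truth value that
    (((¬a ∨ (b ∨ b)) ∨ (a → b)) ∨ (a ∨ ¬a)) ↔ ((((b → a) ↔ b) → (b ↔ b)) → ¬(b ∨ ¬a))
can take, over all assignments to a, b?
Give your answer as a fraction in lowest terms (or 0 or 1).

Take a = 0, b = 0:
¬a = ¬0 = 1
b ∨ b = 0 ∨ 0 = 0
¬a ∨ (b ∨ b) = 1 ∨ 0 = 1
a → b = 0 → 0 = 1
(¬a ∨ (b ∨ b)) ∨ (a → b) = 1 ∨ 1 = 1
¬a = ¬0 = 1
a ∨ ¬a = 0 ∨ 1 = 1
((¬a ∨ (b ∨ b)) ∨ (a → b)) ∨ (a ∨ ¬a) = 1 ∨ 1 = 1
b → a = 0 → 0 = 1
(b → a) ↔ b = 1 ↔ 0 = 0
b ↔ b = 0 ↔ 0 = 1
((b → a) ↔ b) → (b ↔ b) = 0 → 1 = 1
¬a = ¬0 = 1
b ∨ ¬a = 0 ∨ 1 = 1
¬(b ∨ ¬a) = ¬1 = 0
(((b → a) ↔ b) → (b ↔ b)) → ¬(b ∨ ¬a) = 1 → 0 = 0
(((¬a ∨ (b ∨ b)) ∨ (a → b)) ∨ (a ∨ ¬a)) ↔ ((((b → a) ↔ b) → (b ↔ b)) → ¬(b ∨ ¬a)) = 1 ↔ 0 = 0
No assignment yields a value below 0, so this is the minimum.

0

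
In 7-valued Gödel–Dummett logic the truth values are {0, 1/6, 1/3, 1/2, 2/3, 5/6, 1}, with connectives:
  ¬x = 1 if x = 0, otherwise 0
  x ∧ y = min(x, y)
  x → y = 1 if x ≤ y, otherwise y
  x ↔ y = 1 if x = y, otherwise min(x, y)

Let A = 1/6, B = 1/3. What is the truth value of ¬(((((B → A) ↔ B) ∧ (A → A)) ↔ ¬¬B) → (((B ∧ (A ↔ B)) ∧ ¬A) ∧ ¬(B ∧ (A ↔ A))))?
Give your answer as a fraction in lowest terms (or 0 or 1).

1

B → A = 1/3 → 1/6 = 1/6
(B → A) ↔ B = 1/6 ↔ 1/3 = 1/6
A → A = 1/6 → 1/6 = 1
((B → A) ↔ B) ∧ (A → A) = 1/6 ∧ 1 = 1/6
¬B = ¬1/3 = 0
¬¬B = ¬0 = 1
(((B → A) ↔ B) ∧ (A → A)) ↔ ¬¬B = 1/6 ↔ 1 = 1/6
A ↔ B = 1/6 ↔ 1/3 = 1/6
B ∧ (A ↔ B) = 1/3 ∧ 1/6 = 1/6
¬A = ¬1/6 = 0
(B ∧ (A ↔ B)) ∧ ¬A = 1/6 ∧ 0 = 0
A ↔ A = 1/6 ↔ 1/6 = 1
B ∧ (A ↔ A) = 1/3 ∧ 1 = 1/3
¬(B ∧ (A ↔ A)) = ¬1/3 = 0
((B ∧ (A ↔ B)) ∧ ¬A) ∧ ¬(B ∧ (A ↔ A)) = 0 ∧ 0 = 0
((((B → A) ↔ B) ∧ (A → A)) ↔ ¬¬B) → (((B ∧ (A ↔ B)) ∧ ¬A) ∧ ¬(B ∧ (A ↔ A))) = 1/6 → 0 = 0
¬(((((B → A) ↔ B) ∧ (A → A)) ↔ ¬¬B) → (((B ∧ (A ↔ B)) ∧ ¬A) ∧ ¬(B ∧ (A ↔ A)))) = ¬0 = 1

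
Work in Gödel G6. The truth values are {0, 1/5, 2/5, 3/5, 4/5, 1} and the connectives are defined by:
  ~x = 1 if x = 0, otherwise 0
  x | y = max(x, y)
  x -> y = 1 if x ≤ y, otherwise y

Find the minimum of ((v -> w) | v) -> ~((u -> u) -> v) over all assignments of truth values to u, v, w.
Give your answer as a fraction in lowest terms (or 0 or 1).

0

Take u = 0, v = 1/5, w = 0:
v -> w = 1/5 -> 0 = 0
(v -> w) | v = 0 | 1/5 = 1/5
u -> u = 0 -> 0 = 1
(u -> u) -> v = 1 -> 1/5 = 1/5
~((u -> u) -> v) = ~1/5 = 0
((v -> w) | v) -> ~((u -> u) -> v) = 1/5 -> 0 = 0
No assignment yields a value below 0, so this is the minimum.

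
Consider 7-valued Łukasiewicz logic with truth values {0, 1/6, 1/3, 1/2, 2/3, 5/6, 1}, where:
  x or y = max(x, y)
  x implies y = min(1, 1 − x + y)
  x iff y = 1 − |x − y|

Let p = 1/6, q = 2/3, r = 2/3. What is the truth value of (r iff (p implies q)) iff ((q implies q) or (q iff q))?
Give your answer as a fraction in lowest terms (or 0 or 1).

2/3

p implies q = 1/6 implies 2/3 = 1
r iff (p implies q) = 2/3 iff 1 = 2/3
q implies q = 2/3 implies 2/3 = 1
q iff q = 2/3 iff 2/3 = 1
(q implies q) or (q iff q) = 1 or 1 = 1
(r iff (p implies q)) iff ((q implies q) or (q iff q)) = 2/3 iff 1 = 2/3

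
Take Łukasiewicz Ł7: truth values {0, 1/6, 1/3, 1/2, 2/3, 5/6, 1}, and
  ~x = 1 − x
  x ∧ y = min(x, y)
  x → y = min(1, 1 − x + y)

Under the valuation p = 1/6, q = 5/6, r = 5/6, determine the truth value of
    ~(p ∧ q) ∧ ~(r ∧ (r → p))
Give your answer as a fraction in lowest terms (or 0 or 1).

p ∧ q = 1/6 ∧ 5/6 = 1/6
~(p ∧ q) = ~1/6 = 5/6
r → p = 5/6 → 1/6 = 1/3
r ∧ (r → p) = 5/6 ∧ 1/3 = 1/3
~(r ∧ (r → p)) = ~1/3 = 2/3
~(p ∧ q) ∧ ~(r ∧ (r → p)) = 5/6 ∧ 2/3 = 2/3

2/3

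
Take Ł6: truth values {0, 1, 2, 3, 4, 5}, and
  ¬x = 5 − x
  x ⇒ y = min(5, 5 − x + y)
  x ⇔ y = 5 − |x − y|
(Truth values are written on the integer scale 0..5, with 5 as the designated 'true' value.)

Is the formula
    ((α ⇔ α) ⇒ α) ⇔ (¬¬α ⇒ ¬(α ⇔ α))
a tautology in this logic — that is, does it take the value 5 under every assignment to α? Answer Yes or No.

Counterexample: take α = 0.
α ⇔ α = 0 ⇔ 0 = 5
(α ⇔ α) ⇒ α = 5 ⇒ 0 = 0
¬α = ¬0 = 5
¬¬α = ¬5 = 0
α ⇔ α = 0 ⇔ 0 = 5
¬(α ⇔ α) = ¬5 = 0
¬¬α ⇒ ¬(α ⇔ α) = 0 ⇒ 0 = 5
((α ⇔ α) ⇒ α) ⇔ (¬¬α ⇒ ¬(α ⇔ α)) = 0 ⇔ 5 = 0
This gives 0 ≠ 5.

No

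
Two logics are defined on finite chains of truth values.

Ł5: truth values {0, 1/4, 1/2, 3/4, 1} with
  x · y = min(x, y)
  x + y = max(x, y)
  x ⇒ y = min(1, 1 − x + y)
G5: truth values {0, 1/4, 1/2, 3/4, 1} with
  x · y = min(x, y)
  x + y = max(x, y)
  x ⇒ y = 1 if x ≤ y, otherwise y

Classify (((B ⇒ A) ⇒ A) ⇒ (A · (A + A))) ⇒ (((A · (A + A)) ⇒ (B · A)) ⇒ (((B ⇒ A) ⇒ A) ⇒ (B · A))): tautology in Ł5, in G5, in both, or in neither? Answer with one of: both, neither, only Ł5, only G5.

In Ł5: every assignment gives 1 — tautology.
In G5: every assignment gives 1 — tautology.

both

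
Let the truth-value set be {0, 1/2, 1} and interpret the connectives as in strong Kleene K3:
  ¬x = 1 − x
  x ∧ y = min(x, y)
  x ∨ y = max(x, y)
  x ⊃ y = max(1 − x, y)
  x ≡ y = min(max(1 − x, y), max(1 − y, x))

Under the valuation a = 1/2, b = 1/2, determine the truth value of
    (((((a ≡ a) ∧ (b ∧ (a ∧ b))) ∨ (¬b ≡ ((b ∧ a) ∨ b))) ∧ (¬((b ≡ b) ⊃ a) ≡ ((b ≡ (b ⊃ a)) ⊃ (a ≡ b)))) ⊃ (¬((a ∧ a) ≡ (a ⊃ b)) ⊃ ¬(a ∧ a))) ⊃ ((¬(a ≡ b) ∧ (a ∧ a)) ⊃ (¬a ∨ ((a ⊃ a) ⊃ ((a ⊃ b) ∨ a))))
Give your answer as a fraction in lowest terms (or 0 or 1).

1/2

a ≡ a = 1/2 ≡ 1/2 = 1/2
a ∧ b = 1/2 ∧ 1/2 = 1/2
b ∧ (a ∧ b) = 1/2 ∧ 1/2 = 1/2
(a ≡ a) ∧ (b ∧ (a ∧ b)) = 1/2 ∧ 1/2 = 1/2
¬b = ¬1/2 = 1/2
b ∧ a = 1/2 ∧ 1/2 = 1/2
(b ∧ a) ∨ b = 1/2 ∨ 1/2 = 1/2
¬b ≡ ((b ∧ a) ∨ b) = 1/2 ≡ 1/2 = 1/2
((a ≡ a) ∧ (b ∧ (a ∧ b))) ∨ (¬b ≡ ((b ∧ a) ∨ b)) = 1/2 ∨ 1/2 = 1/2
b ≡ b = 1/2 ≡ 1/2 = 1/2
(b ≡ b) ⊃ a = 1/2 ⊃ 1/2 = 1/2
¬((b ≡ b) ⊃ a) = ¬1/2 = 1/2
b ⊃ a = 1/2 ⊃ 1/2 = 1/2
b ≡ (b ⊃ a) = 1/2 ≡ 1/2 = 1/2
a ≡ b = 1/2 ≡ 1/2 = 1/2
(b ≡ (b ⊃ a)) ⊃ (a ≡ b) = 1/2 ⊃ 1/2 = 1/2
¬((b ≡ b) ⊃ a) ≡ ((b ≡ (b ⊃ a)) ⊃ (a ≡ b)) = 1/2 ≡ 1/2 = 1/2
(((a ≡ a) ∧ (b ∧ (a ∧ b))) ∨ (¬b ≡ ((b ∧ a) ∨ b))) ∧ (¬((b ≡ b) ⊃ a) ≡ ((b ≡ (b ⊃ a)) ⊃ (a ≡ b))) = 1/2 ∧ 1/2 = 1/2
a ∧ a = 1/2 ∧ 1/2 = 1/2
a ⊃ b = 1/2 ⊃ 1/2 = 1/2
(a ∧ a) ≡ (a ⊃ b) = 1/2 ≡ 1/2 = 1/2
¬((a ∧ a) ≡ (a ⊃ b)) = ¬1/2 = 1/2
a ∧ a = 1/2 ∧ 1/2 = 1/2
¬(a ∧ a) = ¬1/2 = 1/2
¬((a ∧ a) ≡ (a ⊃ b)) ⊃ ¬(a ∧ a) = 1/2 ⊃ 1/2 = 1/2
((((a ≡ a) ∧ (b ∧ (a ∧ b))) ∨ (¬b ≡ ((b ∧ a) ∨ b))) ∧ (¬((b ≡ b) ⊃ a) ≡ ((b ≡ (b ⊃ a)) ⊃ (a ≡ b)))) ⊃ (¬((a ∧ a) ≡ (a ⊃ b)) ⊃ ¬(a ∧ a)) = 1/2 ⊃ 1/2 = 1/2
a ≡ b = 1/2 ≡ 1/2 = 1/2
¬(a ≡ b) = ¬1/2 = 1/2
a ∧ a = 1/2 ∧ 1/2 = 1/2
¬(a ≡ b) ∧ (a ∧ a) = 1/2 ∧ 1/2 = 1/2
¬a = ¬1/2 = 1/2
a ⊃ a = 1/2 ⊃ 1/2 = 1/2
a ⊃ b = 1/2 ⊃ 1/2 = 1/2
(a ⊃ b) ∨ a = 1/2 ∨ 1/2 = 1/2
(a ⊃ a) ⊃ ((a ⊃ b) ∨ a) = 1/2 ⊃ 1/2 = 1/2
¬a ∨ ((a ⊃ a) ⊃ ((a ⊃ b) ∨ a)) = 1/2 ∨ 1/2 = 1/2
(¬(a ≡ b) ∧ (a ∧ a)) ⊃ (¬a ∨ ((a ⊃ a) ⊃ ((a ⊃ b) ∨ a))) = 1/2 ⊃ 1/2 = 1/2
(((((a ≡ a) ∧ (b ∧ (a ∧ b))) ∨ (¬b ≡ ((b ∧ a) ∨ b))) ∧ (¬((b ≡ b) ⊃ a) ≡ ((b ≡ (b ⊃ a)) ⊃ (a ≡ b)))) ⊃ (¬((a ∧ a) ≡ (a ⊃ b)) ⊃ ¬(a ∧ a))) ⊃ ((¬(a ≡ b) ∧ (a ∧ a)) ⊃ (¬a ∨ ((a ⊃ a) ⊃ ((a ⊃ b) ∨ a)))) = 1/2 ⊃ 1/2 = 1/2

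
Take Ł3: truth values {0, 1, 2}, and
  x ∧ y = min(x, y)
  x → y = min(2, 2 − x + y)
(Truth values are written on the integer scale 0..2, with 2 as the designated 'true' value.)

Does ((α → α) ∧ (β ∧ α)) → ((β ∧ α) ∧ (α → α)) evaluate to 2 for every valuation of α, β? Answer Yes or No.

Yes

α = 0, β = 0 ↦ 2
α = 0, β = 1 ↦ 2
α = 0, β = 2 ↦ 2
α = 1, β = 0 ↦ 2
α = 1, β = 1 ↦ 2
α = 1, β = 2 ↦ 2
α = 2, β = 0 ↦ 2
α = 2, β = 1 ↦ 2
α = 2, β = 2 ↦ 2
Every assignment gives a value ≥ 2.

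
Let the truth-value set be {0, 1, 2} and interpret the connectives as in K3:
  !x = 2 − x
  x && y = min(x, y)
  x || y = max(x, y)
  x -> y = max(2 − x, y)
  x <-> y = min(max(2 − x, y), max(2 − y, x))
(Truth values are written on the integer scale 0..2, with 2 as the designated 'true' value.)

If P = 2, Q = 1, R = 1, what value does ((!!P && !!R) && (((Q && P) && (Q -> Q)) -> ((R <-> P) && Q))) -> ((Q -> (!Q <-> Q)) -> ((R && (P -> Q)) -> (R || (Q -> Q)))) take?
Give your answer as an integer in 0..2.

!P = !2 = 0
!!P = !0 = 2
!R = !1 = 1
!!R = !1 = 1
!!P && !!R = 2 && 1 = 1
Q && P = 1 && 2 = 1
Q -> Q = 1 -> 1 = 1
(Q && P) && (Q -> Q) = 1 && 1 = 1
R <-> P = 1 <-> 2 = 1
(R <-> P) && Q = 1 && 1 = 1
((Q && P) && (Q -> Q)) -> ((R <-> P) && Q) = 1 -> 1 = 1
(!!P && !!R) && (((Q && P) && (Q -> Q)) -> ((R <-> P) && Q)) = 1 && 1 = 1
!Q = !1 = 1
!Q <-> Q = 1 <-> 1 = 1
Q -> (!Q <-> Q) = 1 -> 1 = 1
P -> Q = 2 -> 1 = 1
R && (P -> Q) = 1 && 1 = 1
Q -> Q = 1 -> 1 = 1
R || (Q -> Q) = 1 || 1 = 1
(R && (P -> Q)) -> (R || (Q -> Q)) = 1 -> 1 = 1
(Q -> (!Q <-> Q)) -> ((R && (P -> Q)) -> (R || (Q -> Q))) = 1 -> 1 = 1
((!!P && !!R) && (((Q && P) && (Q -> Q)) -> ((R <-> P) && Q))) -> ((Q -> (!Q <-> Q)) -> ((R && (P -> Q)) -> (R || (Q -> Q)))) = 1 -> 1 = 1

1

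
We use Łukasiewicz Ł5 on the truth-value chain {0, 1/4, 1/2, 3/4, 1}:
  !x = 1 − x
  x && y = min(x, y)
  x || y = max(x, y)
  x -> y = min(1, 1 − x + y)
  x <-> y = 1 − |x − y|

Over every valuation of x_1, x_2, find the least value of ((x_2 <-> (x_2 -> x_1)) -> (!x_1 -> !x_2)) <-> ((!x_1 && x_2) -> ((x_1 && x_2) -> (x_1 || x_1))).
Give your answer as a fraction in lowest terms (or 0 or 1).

Take x_1 = 0, x_2 = 1/2:
x_2 -> x_1 = 1/2 -> 0 = 1/2
x_2 <-> (x_2 -> x_1) = 1/2 <-> 1/2 = 1
!x_1 = !0 = 1
!x_2 = !1/2 = 1/2
!x_1 -> !x_2 = 1 -> 1/2 = 1/2
(x_2 <-> (x_2 -> x_1)) -> (!x_1 -> !x_2) = 1 -> 1/2 = 1/2
!x_1 = !0 = 1
!x_1 && x_2 = 1 && 1/2 = 1/2
x_1 && x_2 = 0 && 1/2 = 0
x_1 || x_1 = 0 || 0 = 0
(x_1 && x_2) -> (x_1 || x_1) = 0 -> 0 = 1
(!x_1 && x_2) -> ((x_1 && x_2) -> (x_1 || x_1)) = 1/2 -> 1 = 1
((x_2 <-> (x_2 -> x_1)) -> (!x_1 -> !x_2)) <-> ((!x_1 && x_2) -> ((x_1 && x_2) -> (x_1 || x_1))) = 1/2 <-> 1 = 1/2
No assignment yields a value below 1/2, so this is the minimum.

1/2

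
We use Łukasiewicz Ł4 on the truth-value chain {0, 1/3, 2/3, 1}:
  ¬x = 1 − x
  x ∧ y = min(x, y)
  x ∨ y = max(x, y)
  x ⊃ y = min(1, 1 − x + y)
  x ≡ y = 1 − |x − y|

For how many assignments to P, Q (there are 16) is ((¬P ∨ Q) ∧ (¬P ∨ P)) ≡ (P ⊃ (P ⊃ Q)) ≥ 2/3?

P = 0, Q = 0 ↦ 1  ≥
P = 0, Q = 1/3 ↦ 1  ≥
P = 0, Q = 2/3 ↦ 1  ≥
P = 0, Q = 1 ↦ 1  ≥
P = 1/3, Q = 0 ↦ 2/3  ≥
P = 1/3, Q = 1/3 ↦ 2/3  ≥
P = 1/3, Q = 2/3 ↦ 2/3  ≥
P = 1/3, Q = 1 ↦ 2/3  ≥
P = 2/3, Q = 0 ↦ 2/3  ≥
P = 2/3, Q = 1/3 ↦ 1/3  <
P = 2/3, Q = 2/3 ↦ 2/3  ≥
P = 2/3, Q = 1 ↦ 2/3  ≥
P = 1, Q = 0 ↦ 1  ≥
P = 1, Q = 1/3 ↦ 1  ≥
P = 1, Q = 2/3 ↦ 1  ≥
P = 1, Q = 1 ↦ 1  ≥
So 15 of the 16 assignments meet the threshold.

15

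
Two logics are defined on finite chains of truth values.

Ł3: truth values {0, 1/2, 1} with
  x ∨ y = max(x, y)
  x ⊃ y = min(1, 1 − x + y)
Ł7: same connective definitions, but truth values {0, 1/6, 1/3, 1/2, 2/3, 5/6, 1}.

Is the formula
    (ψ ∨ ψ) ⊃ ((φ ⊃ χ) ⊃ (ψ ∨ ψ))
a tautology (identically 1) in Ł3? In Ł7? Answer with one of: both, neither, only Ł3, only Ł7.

both

In Ł3: every assignment gives 1 — tautology.
In Ł7: every assignment gives 1 — tautology.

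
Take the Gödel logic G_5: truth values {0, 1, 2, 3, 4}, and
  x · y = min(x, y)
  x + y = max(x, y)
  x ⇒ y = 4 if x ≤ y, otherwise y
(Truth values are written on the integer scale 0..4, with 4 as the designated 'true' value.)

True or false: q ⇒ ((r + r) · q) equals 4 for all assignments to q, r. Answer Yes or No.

No

Counterexample: take q = 1, r = 0.
r + r = 0 + 0 = 0
(r + r) · q = 0 · 1 = 0
q ⇒ ((r + r) · q) = 1 ⇒ 0 = 0
This gives 0 ≠ 4.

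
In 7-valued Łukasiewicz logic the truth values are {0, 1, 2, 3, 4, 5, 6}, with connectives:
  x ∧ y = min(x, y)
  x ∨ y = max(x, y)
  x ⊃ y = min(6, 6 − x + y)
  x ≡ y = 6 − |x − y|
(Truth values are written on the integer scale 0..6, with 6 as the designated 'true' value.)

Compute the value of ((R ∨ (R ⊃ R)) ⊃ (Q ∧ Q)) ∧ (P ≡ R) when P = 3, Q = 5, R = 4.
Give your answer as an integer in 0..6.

5

R ⊃ R = 4 ⊃ 4 = 6
R ∨ (R ⊃ R) = 4 ∨ 6 = 6
Q ∧ Q = 5 ∧ 5 = 5
(R ∨ (R ⊃ R)) ⊃ (Q ∧ Q) = 6 ⊃ 5 = 5
P ≡ R = 3 ≡ 4 = 5
((R ∨ (R ⊃ R)) ⊃ (Q ∧ Q)) ∧ (P ≡ R) = 5 ∧ 5 = 5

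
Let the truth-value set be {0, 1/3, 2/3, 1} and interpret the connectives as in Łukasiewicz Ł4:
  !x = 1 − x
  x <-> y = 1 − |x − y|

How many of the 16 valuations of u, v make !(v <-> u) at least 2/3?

6

u = 0, v = 0 ↦ 0  <
u = 0, v = 1/3 ↦ 1/3  <
u = 0, v = 2/3 ↦ 2/3  ≥
u = 0, v = 1 ↦ 1  ≥
u = 1/3, v = 0 ↦ 1/3  <
u = 1/3, v = 1/3 ↦ 0  <
u = 1/3, v = 2/3 ↦ 1/3  <
u = 1/3, v = 1 ↦ 2/3  ≥
u = 2/3, v = 0 ↦ 2/3  ≥
u = 2/3, v = 1/3 ↦ 1/3  <
u = 2/3, v = 2/3 ↦ 0  <
u = 2/3, v = 1 ↦ 1/3  <
u = 1, v = 0 ↦ 1  ≥
u = 1, v = 1/3 ↦ 2/3  ≥
u = 1, v = 2/3 ↦ 1/3  <
u = 1, v = 1 ↦ 0  <
So 6 of the 16 assignments meet the threshold.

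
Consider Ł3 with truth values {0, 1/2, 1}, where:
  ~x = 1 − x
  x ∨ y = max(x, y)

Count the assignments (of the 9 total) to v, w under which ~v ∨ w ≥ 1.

v = 0, w = 0 ↦ 1  ≥
v = 0, w = 1/2 ↦ 1  ≥
v = 0, w = 1 ↦ 1  ≥
v = 1/2, w = 0 ↦ 1/2  <
v = 1/2, w = 1/2 ↦ 1/2  <
v = 1/2, w = 1 ↦ 1  ≥
v = 1, w = 0 ↦ 0  <
v = 1, w = 1/2 ↦ 1/2  <
v = 1, w = 1 ↦ 1  ≥
So 5 of the 9 assignments meet the threshold.

5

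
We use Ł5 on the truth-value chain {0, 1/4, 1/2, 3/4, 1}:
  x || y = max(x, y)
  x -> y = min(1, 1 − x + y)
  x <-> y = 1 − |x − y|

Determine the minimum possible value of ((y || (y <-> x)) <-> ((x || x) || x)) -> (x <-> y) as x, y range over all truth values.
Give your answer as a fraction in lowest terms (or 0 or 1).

1/2

Take x = 1/2, y = 0:
y <-> x = 0 <-> 1/2 = 1/2
y || (y <-> x) = 0 || 1/2 = 1/2
x || x = 1/2 || 1/2 = 1/2
(x || x) || x = 1/2 || 1/2 = 1/2
(y || (y <-> x)) <-> ((x || x) || x) = 1/2 <-> 1/2 = 1
x <-> y = 1/2 <-> 0 = 1/2
((y || (y <-> x)) <-> ((x || x) || x)) -> (x <-> y) = 1 -> 1/2 = 1/2
No assignment yields a value below 1/2, so this is the minimum.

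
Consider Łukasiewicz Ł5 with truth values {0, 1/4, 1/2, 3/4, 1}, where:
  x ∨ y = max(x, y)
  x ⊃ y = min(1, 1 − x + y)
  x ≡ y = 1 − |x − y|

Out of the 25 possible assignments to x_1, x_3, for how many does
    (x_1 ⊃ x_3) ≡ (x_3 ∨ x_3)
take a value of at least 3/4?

value 1: 9 assignments (counts)
value 3/4: 7 assignments (counts)
value 1/2: 5 assignments
value 1/4: 3 assignments
value 0: 1 assignment
So 16 of the 25 assignments meet the threshold.

16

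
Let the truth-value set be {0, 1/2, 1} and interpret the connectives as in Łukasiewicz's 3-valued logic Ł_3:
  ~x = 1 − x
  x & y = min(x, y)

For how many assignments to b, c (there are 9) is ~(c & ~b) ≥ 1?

5

b = 0, c = 0 ↦ 1  ≥
b = 0, c = 1/2 ↦ 1/2  <
b = 0, c = 1 ↦ 0  <
b = 1/2, c = 0 ↦ 1  ≥
b = 1/2, c = 1/2 ↦ 1/2  <
b = 1/2, c = 1 ↦ 1/2  <
b = 1, c = 0 ↦ 1  ≥
b = 1, c = 1/2 ↦ 1  ≥
b = 1, c = 1 ↦ 1  ≥
So 5 of the 9 assignments meet the threshold.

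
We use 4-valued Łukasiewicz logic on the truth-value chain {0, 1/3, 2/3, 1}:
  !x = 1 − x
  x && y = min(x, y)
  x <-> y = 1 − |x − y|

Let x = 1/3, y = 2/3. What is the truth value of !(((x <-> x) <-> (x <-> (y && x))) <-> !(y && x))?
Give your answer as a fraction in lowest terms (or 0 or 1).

1/3

x <-> x = 1/3 <-> 1/3 = 1
y && x = 2/3 && 1/3 = 1/3
x <-> (y && x) = 1/3 <-> 1/3 = 1
(x <-> x) <-> (x <-> (y && x)) = 1 <-> 1 = 1
y && x = 2/3 && 1/3 = 1/3
!(y && x) = !1/3 = 2/3
((x <-> x) <-> (x <-> (y && x))) <-> !(y && x) = 1 <-> 2/3 = 2/3
!(((x <-> x) <-> (x <-> (y && x))) <-> !(y && x)) = !2/3 = 1/3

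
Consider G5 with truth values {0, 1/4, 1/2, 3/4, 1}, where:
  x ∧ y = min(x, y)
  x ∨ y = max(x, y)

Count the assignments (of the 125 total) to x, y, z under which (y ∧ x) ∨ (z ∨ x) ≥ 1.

value 1: 45 assignments (counts)
value 3/4: 35 assignments
value 1/2: 25 assignments
value 1/4: 15 assignments
value 0: 5 assignments
So 45 of the 125 assignments meet the threshold.

45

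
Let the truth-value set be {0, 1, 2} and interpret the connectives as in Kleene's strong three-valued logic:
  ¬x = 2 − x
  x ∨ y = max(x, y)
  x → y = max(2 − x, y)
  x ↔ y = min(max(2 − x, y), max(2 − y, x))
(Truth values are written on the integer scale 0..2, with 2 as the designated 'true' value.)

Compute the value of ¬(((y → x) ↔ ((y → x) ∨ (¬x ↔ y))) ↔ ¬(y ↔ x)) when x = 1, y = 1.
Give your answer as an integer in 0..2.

1

y → x = 1 → 1 = 1
y → x = 1 → 1 = 1
¬x = ¬1 = 1
¬x ↔ y = 1 ↔ 1 = 1
(y → x) ∨ (¬x ↔ y) = 1 ∨ 1 = 1
(y → x) ↔ ((y → x) ∨ (¬x ↔ y)) = 1 ↔ 1 = 1
y ↔ x = 1 ↔ 1 = 1
¬(y ↔ x) = ¬1 = 1
((y → x) ↔ ((y → x) ∨ (¬x ↔ y))) ↔ ¬(y ↔ x) = 1 ↔ 1 = 1
¬(((y → x) ↔ ((y → x) ∨ (¬x ↔ y))) ↔ ¬(y ↔ x)) = ¬1 = 1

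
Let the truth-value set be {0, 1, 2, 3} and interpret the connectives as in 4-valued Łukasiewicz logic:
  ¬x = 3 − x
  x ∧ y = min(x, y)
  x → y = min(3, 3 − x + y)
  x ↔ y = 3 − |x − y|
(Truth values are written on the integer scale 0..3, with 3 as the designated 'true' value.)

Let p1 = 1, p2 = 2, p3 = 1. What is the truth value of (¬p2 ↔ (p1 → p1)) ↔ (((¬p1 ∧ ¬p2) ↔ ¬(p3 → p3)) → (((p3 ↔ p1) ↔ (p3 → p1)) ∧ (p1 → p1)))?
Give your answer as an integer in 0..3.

¬p2 = ¬2 = 1
p1 → p1 = 1 → 1 = 3
¬p2 ↔ (p1 → p1) = 1 ↔ 3 = 1
¬p1 = ¬1 = 2
¬p2 = ¬2 = 1
¬p1 ∧ ¬p2 = 2 ∧ 1 = 1
p3 → p3 = 1 → 1 = 3
¬(p3 → p3) = ¬3 = 0
(¬p1 ∧ ¬p2) ↔ ¬(p3 → p3) = 1 ↔ 0 = 2
p3 ↔ p1 = 1 ↔ 1 = 3
p3 → p1 = 1 → 1 = 3
(p3 ↔ p1) ↔ (p3 → p1) = 3 ↔ 3 = 3
p1 → p1 = 1 → 1 = 3
((p3 ↔ p1) ↔ (p3 → p1)) ∧ (p1 → p1) = 3 ∧ 3 = 3
((¬p1 ∧ ¬p2) ↔ ¬(p3 → p3)) → (((p3 ↔ p1) ↔ (p3 → p1)) ∧ (p1 → p1)) = 2 → 3 = 3
(¬p2 ↔ (p1 → p1)) ↔ (((¬p1 ∧ ¬p2) ↔ ¬(p3 → p3)) → (((p3 ↔ p1) ↔ (p3 → p1)) ∧ (p1 → p1))) = 1 ↔ 3 = 1

1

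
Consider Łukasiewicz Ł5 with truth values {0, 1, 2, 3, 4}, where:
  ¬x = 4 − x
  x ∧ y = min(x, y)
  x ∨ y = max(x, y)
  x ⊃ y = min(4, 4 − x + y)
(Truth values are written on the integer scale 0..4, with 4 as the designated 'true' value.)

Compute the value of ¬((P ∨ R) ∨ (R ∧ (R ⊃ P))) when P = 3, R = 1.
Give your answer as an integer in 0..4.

P ∨ R = 3 ∨ 1 = 3
R ⊃ P = 1 ⊃ 3 = 4
R ∧ (R ⊃ P) = 1 ∧ 4 = 1
(P ∨ R) ∨ (R ∧ (R ⊃ P)) = 3 ∨ 1 = 3
¬((P ∨ R) ∨ (R ∧ (R ⊃ P))) = ¬3 = 1

1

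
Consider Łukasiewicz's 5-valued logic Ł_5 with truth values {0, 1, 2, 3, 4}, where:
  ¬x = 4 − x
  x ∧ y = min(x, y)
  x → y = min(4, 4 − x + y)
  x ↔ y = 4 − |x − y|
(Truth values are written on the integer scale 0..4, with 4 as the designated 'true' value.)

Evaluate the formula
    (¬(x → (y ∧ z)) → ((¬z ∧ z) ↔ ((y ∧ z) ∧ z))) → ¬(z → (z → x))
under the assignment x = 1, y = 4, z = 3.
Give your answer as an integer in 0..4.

1

y ∧ z = 4 ∧ 3 = 3
x → (y ∧ z) = 1 → 3 = 4
¬(x → (y ∧ z)) = ¬4 = 0
¬z = ¬3 = 1
¬z ∧ z = 1 ∧ 3 = 1
y ∧ z = 4 ∧ 3 = 3
(y ∧ z) ∧ z = 3 ∧ 3 = 3
(¬z ∧ z) ↔ ((y ∧ z) ∧ z) = 1 ↔ 3 = 2
¬(x → (y ∧ z)) → ((¬z ∧ z) ↔ ((y ∧ z) ∧ z)) = 0 → 2 = 4
z → x = 3 → 1 = 2
z → (z → x) = 3 → 2 = 3
¬(z → (z → x)) = ¬3 = 1
(¬(x → (y ∧ z)) → ((¬z ∧ z) ↔ ((y ∧ z) ∧ z))) → ¬(z → (z → x)) = 4 → 1 = 1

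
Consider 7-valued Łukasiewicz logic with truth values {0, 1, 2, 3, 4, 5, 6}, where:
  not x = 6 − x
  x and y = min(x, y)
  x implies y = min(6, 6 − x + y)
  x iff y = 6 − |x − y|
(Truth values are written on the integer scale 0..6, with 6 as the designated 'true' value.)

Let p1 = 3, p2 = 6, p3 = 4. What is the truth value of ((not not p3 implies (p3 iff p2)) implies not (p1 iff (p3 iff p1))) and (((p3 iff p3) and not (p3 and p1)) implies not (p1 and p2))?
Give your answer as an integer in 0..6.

not p3 = not 4 = 2
not not p3 = not 2 = 4
p3 iff p2 = 4 iff 6 = 4
not not p3 implies (p3 iff p2) = 4 implies 4 = 6
p3 iff p1 = 4 iff 3 = 5
p1 iff (p3 iff p1) = 3 iff 5 = 4
not (p1 iff (p3 iff p1)) = not 4 = 2
(not not p3 implies (p3 iff p2)) implies not (p1 iff (p3 iff p1)) = 6 implies 2 = 2
p3 iff p3 = 4 iff 4 = 6
p3 and p1 = 4 and 3 = 3
not (p3 and p1) = not 3 = 3
(p3 iff p3) and not (p3 and p1) = 6 and 3 = 3
p1 and p2 = 3 and 6 = 3
not (p1 and p2) = not 3 = 3
((p3 iff p3) and not (p3 and p1)) implies not (p1 and p2) = 3 implies 3 = 6
((not not p3 implies (p3 iff p2)) implies not (p1 iff (p3 iff p1))) and (((p3 iff p3) and not (p3 and p1)) implies not (p1 and p2)) = 2 and 6 = 2

2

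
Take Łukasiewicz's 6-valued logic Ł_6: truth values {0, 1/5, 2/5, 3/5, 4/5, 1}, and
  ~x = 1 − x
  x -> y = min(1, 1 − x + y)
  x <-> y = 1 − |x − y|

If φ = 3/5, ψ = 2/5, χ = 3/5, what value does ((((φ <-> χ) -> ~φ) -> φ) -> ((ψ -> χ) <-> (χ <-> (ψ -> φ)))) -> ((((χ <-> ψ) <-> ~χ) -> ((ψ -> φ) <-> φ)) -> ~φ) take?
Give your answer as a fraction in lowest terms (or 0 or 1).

4/5

φ <-> χ = 3/5 <-> 3/5 = 1
~φ = ~3/5 = 2/5
(φ <-> χ) -> ~φ = 1 -> 2/5 = 2/5
((φ <-> χ) -> ~φ) -> φ = 2/5 -> 3/5 = 1
ψ -> χ = 2/5 -> 3/5 = 1
ψ -> φ = 2/5 -> 3/5 = 1
χ <-> (ψ -> φ) = 3/5 <-> 1 = 3/5
(ψ -> χ) <-> (χ <-> (ψ -> φ)) = 1 <-> 3/5 = 3/5
(((φ <-> χ) -> ~φ) -> φ) -> ((ψ -> χ) <-> (χ <-> (ψ -> φ))) = 1 -> 3/5 = 3/5
χ <-> ψ = 3/5 <-> 2/5 = 4/5
~χ = ~3/5 = 2/5
(χ <-> ψ) <-> ~χ = 4/5 <-> 2/5 = 3/5
ψ -> φ = 2/5 -> 3/5 = 1
(ψ -> φ) <-> φ = 1 <-> 3/5 = 3/5
((χ <-> ψ) <-> ~χ) -> ((ψ -> φ) <-> φ) = 3/5 -> 3/5 = 1
~φ = ~3/5 = 2/5
(((χ <-> ψ) <-> ~χ) -> ((ψ -> φ) <-> φ)) -> ~φ = 1 -> 2/5 = 2/5
((((φ <-> χ) -> ~φ) -> φ) -> ((ψ -> χ) <-> (χ <-> (ψ -> φ)))) -> ((((χ <-> ψ) <-> ~χ) -> ((ψ -> φ) <-> φ)) -> ~φ) = 3/5 -> 2/5 = 4/5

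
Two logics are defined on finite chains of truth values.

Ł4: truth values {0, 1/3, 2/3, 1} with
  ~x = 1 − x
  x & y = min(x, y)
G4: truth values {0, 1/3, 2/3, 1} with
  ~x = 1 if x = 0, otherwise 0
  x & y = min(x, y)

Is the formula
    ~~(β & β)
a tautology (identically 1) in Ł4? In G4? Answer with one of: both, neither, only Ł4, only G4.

In Ł4: at β = 0 the value is 0 — not a tautology.
In G4: at β = 0 the value is 0 — not a tautology.

neither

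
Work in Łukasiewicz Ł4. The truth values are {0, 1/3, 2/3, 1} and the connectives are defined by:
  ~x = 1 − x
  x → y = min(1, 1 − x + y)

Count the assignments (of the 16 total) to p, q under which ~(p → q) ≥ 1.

1

p = 0, q = 0 ↦ 0  <
p = 0, q = 1/3 ↦ 0  <
p = 0, q = 2/3 ↦ 0  <
p = 0, q = 1 ↦ 0  <
p = 1/3, q = 0 ↦ 1/3  <
p = 1/3, q = 1/3 ↦ 0  <
p = 1/3, q = 2/3 ↦ 0  <
p = 1/3, q = 1 ↦ 0  <
p = 2/3, q = 0 ↦ 2/3  <
p = 2/3, q = 1/3 ↦ 1/3  <
p = 2/3, q = 2/3 ↦ 0  <
p = 2/3, q = 1 ↦ 0  <
p = 1, q = 0 ↦ 1  ≥
p = 1, q = 1/3 ↦ 2/3  <
p = 1, q = 2/3 ↦ 1/3  <
p = 1, q = 1 ↦ 0  <
So 1 of the 16 assignments meets the threshold.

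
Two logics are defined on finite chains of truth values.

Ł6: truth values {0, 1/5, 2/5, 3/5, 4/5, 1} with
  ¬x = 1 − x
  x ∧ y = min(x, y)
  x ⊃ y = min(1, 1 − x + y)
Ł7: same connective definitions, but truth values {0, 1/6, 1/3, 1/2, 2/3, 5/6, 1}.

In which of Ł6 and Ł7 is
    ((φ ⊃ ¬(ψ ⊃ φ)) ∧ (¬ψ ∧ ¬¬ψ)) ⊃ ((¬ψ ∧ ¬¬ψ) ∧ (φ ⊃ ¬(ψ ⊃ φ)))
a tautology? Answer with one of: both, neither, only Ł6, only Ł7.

both

In Ł6: every assignment gives 1 — tautology.
In Ł7: every assignment gives 1 — tautology.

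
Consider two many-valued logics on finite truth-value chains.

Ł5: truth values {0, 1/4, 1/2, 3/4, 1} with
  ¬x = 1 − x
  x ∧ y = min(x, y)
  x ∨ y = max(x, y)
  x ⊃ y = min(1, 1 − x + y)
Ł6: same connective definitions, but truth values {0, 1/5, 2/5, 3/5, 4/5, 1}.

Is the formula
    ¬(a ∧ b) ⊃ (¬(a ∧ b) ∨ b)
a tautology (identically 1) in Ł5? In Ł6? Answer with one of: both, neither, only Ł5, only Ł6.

In Ł5: every assignment gives 1 — tautology.
In Ł6: every assignment gives 1 — tautology.

both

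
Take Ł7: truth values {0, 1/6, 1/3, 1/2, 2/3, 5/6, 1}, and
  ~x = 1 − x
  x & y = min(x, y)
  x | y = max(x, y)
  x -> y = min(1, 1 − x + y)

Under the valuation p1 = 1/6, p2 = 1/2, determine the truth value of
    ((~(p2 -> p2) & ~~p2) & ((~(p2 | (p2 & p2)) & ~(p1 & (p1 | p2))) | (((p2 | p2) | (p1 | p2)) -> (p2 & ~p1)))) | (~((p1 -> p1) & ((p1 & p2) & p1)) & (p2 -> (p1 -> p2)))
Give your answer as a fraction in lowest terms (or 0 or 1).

p2 -> p2 = 1/2 -> 1/2 = 1
~(p2 -> p2) = ~1 = 0
~p2 = ~1/2 = 1/2
~~p2 = ~1/2 = 1/2
~(p2 -> p2) & ~~p2 = 0 & 1/2 = 0
p2 & p2 = 1/2 & 1/2 = 1/2
p2 | (p2 & p2) = 1/2 | 1/2 = 1/2
~(p2 | (p2 & p2)) = ~1/2 = 1/2
p1 | p2 = 1/6 | 1/2 = 1/2
p1 & (p1 | p2) = 1/6 & 1/2 = 1/6
~(p1 & (p1 | p2)) = ~1/6 = 5/6
~(p2 | (p2 & p2)) & ~(p1 & (p1 | p2)) = 1/2 & 5/6 = 1/2
p2 | p2 = 1/2 | 1/2 = 1/2
p1 | p2 = 1/6 | 1/2 = 1/2
(p2 | p2) | (p1 | p2) = 1/2 | 1/2 = 1/2
~p1 = ~1/6 = 5/6
p2 & ~p1 = 1/2 & 5/6 = 1/2
((p2 | p2) | (p1 | p2)) -> (p2 & ~p1) = 1/2 -> 1/2 = 1
(~(p2 | (p2 & p2)) & ~(p1 & (p1 | p2))) | (((p2 | p2) | (p1 | p2)) -> (p2 & ~p1)) = 1/2 | 1 = 1
(~(p2 -> p2) & ~~p2) & ((~(p2 | (p2 & p2)) & ~(p1 & (p1 | p2))) | (((p2 | p2) | (p1 | p2)) -> (p2 & ~p1))) = 0 & 1 = 0
p1 -> p1 = 1/6 -> 1/6 = 1
p1 & p2 = 1/6 & 1/2 = 1/6
(p1 & p2) & p1 = 1/6 & 1/6 = 1/6
(p1 -> p1) & ((p1 & p2) & p1) = 1 & 1/6 = 1/6
~((p1 -> p1) & ((p1 & p2) & p1)) = ~1/6 = 5/6
p1 -> p2 = 1/6 -> 1/2 = 1
p2 -> (p1 -> p2) = 1/2 -> 1 = 1
~((p1 -> p1) & ((p1 & p2) & p1)) & (p2 -> (p1 -> p2)) = 5/6 & 1 = 5/6
((~(p2 -> p2) & ~~p2) & ((~(p2 | (p2 & p2)) & ~(p1 & (p1 | p2))) | (((p2 | p2) | (p1 | p2)) -> (p2 & ~p1)))) | (~((p1 -> p1) & ((p1 & p2) & p1)) & (p2 -> (p1 -> p2))) = 0 | 5/6 = 5/6

5/6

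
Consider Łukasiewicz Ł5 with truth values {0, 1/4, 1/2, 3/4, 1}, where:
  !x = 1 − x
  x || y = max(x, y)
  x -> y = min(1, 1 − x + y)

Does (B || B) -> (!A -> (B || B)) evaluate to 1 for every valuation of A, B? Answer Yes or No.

Yes

At A = 1, B = 3/4, for instance:
B || B = 3/4 || 3/4 = 3/4
!A = !1 = 0
!A -> (B || B) = 0 -> 3/4 = 1
(B || B) -> (!A -> (B || B)) = 3/4 -> 1 = 1
and checking the remaining 24 assignments likewise gives ≥ 1 in every case.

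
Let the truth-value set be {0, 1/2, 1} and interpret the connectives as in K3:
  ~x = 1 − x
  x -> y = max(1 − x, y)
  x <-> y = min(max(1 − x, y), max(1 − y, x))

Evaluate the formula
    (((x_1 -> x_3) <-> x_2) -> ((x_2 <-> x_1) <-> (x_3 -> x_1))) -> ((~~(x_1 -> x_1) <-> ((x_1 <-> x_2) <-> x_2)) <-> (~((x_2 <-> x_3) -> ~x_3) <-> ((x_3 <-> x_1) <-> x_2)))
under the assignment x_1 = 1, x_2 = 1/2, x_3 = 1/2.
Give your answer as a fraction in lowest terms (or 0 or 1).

x_1 -> x_3 = 1 -> 1/2 = 1/2
(x_1 -> x_3) <-> x_2 = 1/2 <-> 1/2 = 1/2
x_2 <-> x_1 = 1/2 <-> 1 = 1/2
x_3 -> x_1 = 1/2 -> 1 = 1
(x_2 <-> x_1) <-> (x_3 -> x_1) = 1/2 <-> 1 = 1/2
((x_1 -> x_3) <-> x_2) -> ((x_2 <-> x_1) <-> (x_3 -> x_1)) = 1/2 -> 1/2 = 1/2
x_1 -> x_1 = 1 -> 1 = 1
~(x_1 -> x_1) = ~1 = 0
~~(x_1 -> x_1) = ~0 = 1
x_1 <-> x_2 = 1 <-> 1/2 = 1/2
(x_1 <-> x_2) <-> x_2 = 1/2 <-> 1/2 = 1/2
~~(x_1 -> x_1) <-> ((x_1 <-> x_2) <-> x_2) = 1 <-> 1/2 = 1/2
x_2 <-> x_3 = 1/2 <-> 1/2 = 1/2
~x_3 = ~1/2 = 1/2
(x_2 <-> x_3) -> ~x_3 = 1/2 -> 1/2 = 1/2
~((x_2 <-> x_3) -> ~x_3) = ~1/2 = 1/2
x_3 <-> x_1 = 1/2 <-> 1 = 1/2
(x_3 <-> x_1) <-> x_2 = 1/2 <-> 1/2 = 1/2
~((x_2 <-> x_3) -> ~x_3) <-> ((x_3 <-> x_1) <-> x_2) = 1/2 <-> 1/2 = 1/2
(~~(x_1 -> x_1) <-> ((x_1 <-> x_2) <-> x_2)) <-> (~((x_2 <-> x_3) -> ~x_3) <-> ((x_3 <-> x_1) <-> x_2)) = 1/2 <-> 1/2 = 1/2
(((x_1 -> x_3) <-> x_2) -> ((x_2 <-> x_1) <-> (x_3 -> x_1))) -> ((~~(x_1 -> x_1) <-> ((x_1 <-> x_2) <-> x_2)) <-> (~((x_2 <-> x_3) -> ~x_3) <-> ((x_3 <-> x_1) <-> x_2))) = 1/2 -> 1/2 = 1/2

1/2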